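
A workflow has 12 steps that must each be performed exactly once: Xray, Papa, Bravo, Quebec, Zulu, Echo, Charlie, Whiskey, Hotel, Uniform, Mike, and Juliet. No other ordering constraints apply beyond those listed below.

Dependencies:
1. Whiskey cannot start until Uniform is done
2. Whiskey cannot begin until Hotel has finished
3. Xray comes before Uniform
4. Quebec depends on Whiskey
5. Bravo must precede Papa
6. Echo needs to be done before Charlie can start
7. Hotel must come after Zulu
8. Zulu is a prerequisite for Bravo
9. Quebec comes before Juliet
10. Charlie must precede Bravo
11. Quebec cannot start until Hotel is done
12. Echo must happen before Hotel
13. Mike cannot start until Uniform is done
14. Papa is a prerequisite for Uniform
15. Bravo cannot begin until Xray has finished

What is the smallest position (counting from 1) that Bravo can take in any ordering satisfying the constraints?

The steps that are forced before Bravo, directly or transitively, are Xray, Zulu, Echo, Charlie. That's 4 steps.
With 4 mandatory predecessors, the earliest Bravo can sit is position 4+1 = 5, and placing just those 4 first achieves it.

5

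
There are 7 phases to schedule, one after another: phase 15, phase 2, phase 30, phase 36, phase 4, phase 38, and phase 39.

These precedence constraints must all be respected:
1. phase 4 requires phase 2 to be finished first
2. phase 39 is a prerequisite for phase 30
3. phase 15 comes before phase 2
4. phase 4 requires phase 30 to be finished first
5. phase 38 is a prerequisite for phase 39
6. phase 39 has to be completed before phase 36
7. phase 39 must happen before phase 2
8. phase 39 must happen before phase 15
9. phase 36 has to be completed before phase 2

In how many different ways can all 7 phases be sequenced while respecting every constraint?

8

Phase 38 is the only phase with nothing required before it, so every ordering starts there.
Systematically extending each partial ordering one phase at a time and counting, there are 8 complete orderings.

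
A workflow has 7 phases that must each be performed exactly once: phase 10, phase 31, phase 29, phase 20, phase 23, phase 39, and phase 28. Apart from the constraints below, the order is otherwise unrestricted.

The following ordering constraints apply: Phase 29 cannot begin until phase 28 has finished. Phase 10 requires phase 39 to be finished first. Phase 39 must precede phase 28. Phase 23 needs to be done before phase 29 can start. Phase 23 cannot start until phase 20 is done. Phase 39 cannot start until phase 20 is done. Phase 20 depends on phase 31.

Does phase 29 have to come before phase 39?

There is a chain phase 39 → phase 28 → phase 29, which puts phase 39 before phase 29.
So phase 29 never precedes phase 39.

No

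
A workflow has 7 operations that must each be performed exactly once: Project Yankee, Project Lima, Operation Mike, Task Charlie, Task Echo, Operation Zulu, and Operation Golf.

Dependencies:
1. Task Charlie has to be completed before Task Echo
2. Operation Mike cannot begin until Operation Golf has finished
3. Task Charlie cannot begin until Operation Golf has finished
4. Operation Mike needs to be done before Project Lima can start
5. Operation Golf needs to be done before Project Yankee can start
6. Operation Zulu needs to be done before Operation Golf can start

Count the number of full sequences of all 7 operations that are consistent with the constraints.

Only Operation Zulu has no prerequisites, so it must go first.
Counting all ways to extend the partial order to a total order gives 30.

30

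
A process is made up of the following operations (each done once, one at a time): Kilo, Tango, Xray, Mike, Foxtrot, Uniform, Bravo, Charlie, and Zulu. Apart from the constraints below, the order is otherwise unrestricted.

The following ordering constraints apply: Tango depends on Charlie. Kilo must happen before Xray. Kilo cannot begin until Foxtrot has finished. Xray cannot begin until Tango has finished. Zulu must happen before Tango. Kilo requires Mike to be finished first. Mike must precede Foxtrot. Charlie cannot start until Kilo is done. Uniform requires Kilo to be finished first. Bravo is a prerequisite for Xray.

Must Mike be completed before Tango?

Yes

Tracing the constraints gives a chain: Mike → Kilo → Charlie → Tango.
That forces Mike before Tango in every valid schedule.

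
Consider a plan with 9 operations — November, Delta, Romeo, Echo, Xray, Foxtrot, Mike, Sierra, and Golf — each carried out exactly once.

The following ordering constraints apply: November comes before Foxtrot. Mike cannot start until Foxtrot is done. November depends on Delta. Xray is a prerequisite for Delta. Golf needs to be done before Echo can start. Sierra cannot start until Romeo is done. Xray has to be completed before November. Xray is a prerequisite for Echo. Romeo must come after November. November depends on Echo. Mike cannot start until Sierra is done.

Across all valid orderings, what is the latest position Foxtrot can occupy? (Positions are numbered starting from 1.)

8

The only operation forced after Foxtrot (directly or by a chain) is Mike.
So at least 1 operation follows Foxtrot, putting Foxtrot no later than position 8. That position is achievable by scheduling everything else first.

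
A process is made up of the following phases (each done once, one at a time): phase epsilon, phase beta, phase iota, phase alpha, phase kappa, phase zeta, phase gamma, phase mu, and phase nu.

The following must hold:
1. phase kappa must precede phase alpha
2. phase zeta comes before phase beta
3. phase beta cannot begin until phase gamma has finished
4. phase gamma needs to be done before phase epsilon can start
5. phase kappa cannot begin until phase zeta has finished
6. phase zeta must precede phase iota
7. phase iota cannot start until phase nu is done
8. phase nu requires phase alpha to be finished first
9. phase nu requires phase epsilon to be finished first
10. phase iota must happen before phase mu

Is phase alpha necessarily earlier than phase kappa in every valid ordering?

In fact the dependencies run the other way: phase kappa → phase alpha.
So phase alpha does not have to come before phase kappa — it cannot.

No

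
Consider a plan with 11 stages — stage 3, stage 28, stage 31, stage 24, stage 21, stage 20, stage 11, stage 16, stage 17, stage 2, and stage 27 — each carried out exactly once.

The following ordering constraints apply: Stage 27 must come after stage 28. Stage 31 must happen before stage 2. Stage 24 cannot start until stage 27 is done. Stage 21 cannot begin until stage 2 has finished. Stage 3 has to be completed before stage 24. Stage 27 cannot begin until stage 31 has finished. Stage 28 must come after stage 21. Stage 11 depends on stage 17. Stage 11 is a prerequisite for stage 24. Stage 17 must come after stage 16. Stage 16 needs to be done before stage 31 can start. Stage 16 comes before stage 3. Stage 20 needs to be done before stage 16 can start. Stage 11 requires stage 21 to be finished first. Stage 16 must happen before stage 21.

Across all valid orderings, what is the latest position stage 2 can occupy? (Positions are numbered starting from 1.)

6

The stages that are forced after stage 2, directly or by a chain of constraints, are stage 28, stage 24, stage 21, stage 11, stage 27. That's 5 stages.
With 5 mandatory successors out of 11 stages total, the latest slot for stage 2 is 11−5 = 6, and it's reachable by doing all non-successors before stage 2.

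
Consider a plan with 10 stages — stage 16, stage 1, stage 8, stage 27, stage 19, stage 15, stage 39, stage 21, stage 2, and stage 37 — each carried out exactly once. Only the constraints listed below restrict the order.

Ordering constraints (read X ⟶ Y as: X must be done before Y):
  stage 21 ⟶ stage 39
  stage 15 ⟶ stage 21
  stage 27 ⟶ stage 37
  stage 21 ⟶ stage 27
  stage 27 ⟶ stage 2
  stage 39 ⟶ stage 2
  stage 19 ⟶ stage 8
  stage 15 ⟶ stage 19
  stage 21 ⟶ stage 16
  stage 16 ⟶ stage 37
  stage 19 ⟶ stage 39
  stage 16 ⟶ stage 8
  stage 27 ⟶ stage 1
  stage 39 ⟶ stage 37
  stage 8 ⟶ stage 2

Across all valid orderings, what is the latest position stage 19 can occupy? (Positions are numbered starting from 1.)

Following every chain forward from stage 19, the stages that must come later are stage 8, stage 39, stage 2, stage 37 — 4 of them.
So at least 4 stages follow stage 19, putting stage 19 no later than position 6. That position is achievable by scheduling everything else first.

6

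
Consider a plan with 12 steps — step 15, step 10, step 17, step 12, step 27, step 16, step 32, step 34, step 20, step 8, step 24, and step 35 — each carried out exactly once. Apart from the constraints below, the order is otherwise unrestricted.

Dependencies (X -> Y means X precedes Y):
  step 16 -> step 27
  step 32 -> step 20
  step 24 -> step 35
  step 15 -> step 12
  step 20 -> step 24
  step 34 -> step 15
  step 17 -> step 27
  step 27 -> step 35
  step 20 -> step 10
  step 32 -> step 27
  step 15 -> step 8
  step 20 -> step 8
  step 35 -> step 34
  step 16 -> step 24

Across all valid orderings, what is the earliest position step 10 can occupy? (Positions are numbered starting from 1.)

3

Every step that must precede step 10 has to come before it. Tracing all chains that end at step 10, those steps are: step 32, step 20 — 2 in total.
With 2 mandatory predecessors, the earliest step 10 can sit is position 2+1 = 3, and placing just those 2 first achieves it.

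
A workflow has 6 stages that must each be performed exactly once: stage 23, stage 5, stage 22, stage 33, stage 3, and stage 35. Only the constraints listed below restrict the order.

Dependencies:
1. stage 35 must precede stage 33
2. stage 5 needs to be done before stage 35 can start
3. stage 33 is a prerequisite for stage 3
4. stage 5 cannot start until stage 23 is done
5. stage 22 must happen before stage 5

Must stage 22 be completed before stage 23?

Nothing in the constraints links stage 22 and stage 23; they are unordered relative to each other.
So stage 22 can come before stage 23 or after — it is not forced.

No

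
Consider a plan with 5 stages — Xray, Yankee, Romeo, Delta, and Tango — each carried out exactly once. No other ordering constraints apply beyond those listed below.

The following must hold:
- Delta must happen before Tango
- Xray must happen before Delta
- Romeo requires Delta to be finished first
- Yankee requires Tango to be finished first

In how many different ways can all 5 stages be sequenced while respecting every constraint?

Xray is the only stage with nothing required before it, so every ordering starts there.
Counting all ways to extend the partial order to a total order gives 3.

3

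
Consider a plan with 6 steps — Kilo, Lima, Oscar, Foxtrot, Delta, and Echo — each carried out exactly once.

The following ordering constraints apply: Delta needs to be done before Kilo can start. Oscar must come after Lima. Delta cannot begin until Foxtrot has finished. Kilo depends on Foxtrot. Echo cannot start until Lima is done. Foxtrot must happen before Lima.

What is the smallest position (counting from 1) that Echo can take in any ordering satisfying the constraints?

3

The steps that are forced before Echo, directly or transitively, are Lima, Foxtrot. That's 2 steps.
So at minimum 2 steps come before Echo, putting Echo no earlier than position 3. That position is achievable by scheduling exactly those predecessors first.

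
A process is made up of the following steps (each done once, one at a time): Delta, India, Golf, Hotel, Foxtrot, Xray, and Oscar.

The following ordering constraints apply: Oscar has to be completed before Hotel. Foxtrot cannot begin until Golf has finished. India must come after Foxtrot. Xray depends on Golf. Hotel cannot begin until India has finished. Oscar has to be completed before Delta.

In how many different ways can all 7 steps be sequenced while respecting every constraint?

78

The steps with no prerequisites are Golf, Oscar; any of them can be placed first.
Systematically extending each partial ordering one step at a time and counting, there are 78 complete orderings.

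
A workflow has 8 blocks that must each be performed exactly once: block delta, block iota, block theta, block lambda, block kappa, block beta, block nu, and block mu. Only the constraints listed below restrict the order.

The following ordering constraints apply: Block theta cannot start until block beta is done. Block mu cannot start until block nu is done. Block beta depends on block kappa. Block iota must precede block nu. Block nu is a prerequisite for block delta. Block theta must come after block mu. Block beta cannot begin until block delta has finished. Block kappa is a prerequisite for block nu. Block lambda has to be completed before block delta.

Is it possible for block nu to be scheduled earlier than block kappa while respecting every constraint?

Following block kappa → block nu, block kappa must precede block nu in every valid ordering.
So no valid ordering can have block nu before block kappa.

No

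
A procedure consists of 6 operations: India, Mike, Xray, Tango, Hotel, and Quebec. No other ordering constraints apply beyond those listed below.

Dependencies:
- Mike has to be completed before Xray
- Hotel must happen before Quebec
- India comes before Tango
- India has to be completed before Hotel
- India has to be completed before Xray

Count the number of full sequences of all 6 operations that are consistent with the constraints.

The operations with no prerequisites are India, Mike; any of them can be placed first.
Systematically extending each partial ordering one operation at a time and counting, there are 42 complete orderings.

42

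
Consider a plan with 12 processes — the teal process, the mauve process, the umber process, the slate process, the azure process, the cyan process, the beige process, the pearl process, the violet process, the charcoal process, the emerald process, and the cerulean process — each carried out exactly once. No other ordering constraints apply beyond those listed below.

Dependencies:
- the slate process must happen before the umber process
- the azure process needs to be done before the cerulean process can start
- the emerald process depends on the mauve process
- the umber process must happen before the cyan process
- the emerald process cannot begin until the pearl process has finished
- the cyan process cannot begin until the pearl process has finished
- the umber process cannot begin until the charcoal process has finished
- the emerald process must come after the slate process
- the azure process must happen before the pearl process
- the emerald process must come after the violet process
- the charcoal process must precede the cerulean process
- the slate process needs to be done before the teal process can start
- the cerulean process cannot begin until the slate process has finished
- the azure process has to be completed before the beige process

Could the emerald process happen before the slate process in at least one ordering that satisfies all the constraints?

No

Following the slate process → the emerald process, the slate process must precede the emerald process in every valid ordering.
Hence the emerald process can never be scheduled before the slate process.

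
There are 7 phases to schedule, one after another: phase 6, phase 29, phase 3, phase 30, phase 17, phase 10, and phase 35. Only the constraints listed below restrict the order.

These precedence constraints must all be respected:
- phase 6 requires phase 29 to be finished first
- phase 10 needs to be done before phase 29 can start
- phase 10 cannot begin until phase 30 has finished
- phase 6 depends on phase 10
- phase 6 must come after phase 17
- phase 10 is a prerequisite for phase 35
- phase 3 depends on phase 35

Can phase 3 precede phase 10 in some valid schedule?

There is a dependency chain phase 10 → phase 35 → phase 3, so phase 3 always comes after phase 10.
So no valid ordering can have phase 3 before phase 10.

No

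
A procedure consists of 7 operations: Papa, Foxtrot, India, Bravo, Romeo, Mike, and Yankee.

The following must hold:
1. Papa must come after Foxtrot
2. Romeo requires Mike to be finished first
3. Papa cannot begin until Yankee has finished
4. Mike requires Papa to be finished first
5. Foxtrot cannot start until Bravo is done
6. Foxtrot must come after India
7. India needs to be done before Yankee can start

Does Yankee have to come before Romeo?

Tracing the constraints gives a chain: Yankee → Papa → Mike → Romeo.
Hence Yankee necessarily comes before Romeo.

Yes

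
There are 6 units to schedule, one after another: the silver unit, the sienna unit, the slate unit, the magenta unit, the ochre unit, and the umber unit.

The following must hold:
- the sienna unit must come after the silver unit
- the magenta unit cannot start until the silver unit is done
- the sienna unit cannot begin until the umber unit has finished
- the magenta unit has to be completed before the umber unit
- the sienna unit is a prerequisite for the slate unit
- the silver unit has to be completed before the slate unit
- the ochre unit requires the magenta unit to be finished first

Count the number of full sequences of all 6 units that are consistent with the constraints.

4

The silver unit is the only unit with nothing required before it, so every ordering starts there.
Counting all ways to extend the partial order to a total order gives 4.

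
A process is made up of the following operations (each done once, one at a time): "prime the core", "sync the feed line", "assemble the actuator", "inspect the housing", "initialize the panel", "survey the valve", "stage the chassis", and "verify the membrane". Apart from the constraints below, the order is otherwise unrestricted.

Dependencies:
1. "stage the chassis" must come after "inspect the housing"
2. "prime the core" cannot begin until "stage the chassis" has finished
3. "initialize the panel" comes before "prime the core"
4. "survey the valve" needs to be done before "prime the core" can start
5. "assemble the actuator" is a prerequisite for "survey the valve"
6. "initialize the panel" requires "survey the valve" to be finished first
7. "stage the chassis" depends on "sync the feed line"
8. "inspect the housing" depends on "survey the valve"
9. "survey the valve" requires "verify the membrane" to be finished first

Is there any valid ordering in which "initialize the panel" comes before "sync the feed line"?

Yes

The constraints leave "initialize the panel" and "sync the feed line" unordered relative to each other; nothing requires "sync the feed line" earlier.
That means at least one valid schedule has "initialize the panel" before "sync the feed line".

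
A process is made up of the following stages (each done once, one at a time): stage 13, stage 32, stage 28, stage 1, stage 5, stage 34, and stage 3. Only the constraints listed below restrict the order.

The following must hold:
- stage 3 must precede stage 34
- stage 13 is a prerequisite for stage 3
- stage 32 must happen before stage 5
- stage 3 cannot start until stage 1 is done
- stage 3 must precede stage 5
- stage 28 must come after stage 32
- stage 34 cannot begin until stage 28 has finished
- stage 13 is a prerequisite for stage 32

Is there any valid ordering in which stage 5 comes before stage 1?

No

Following stage 1 → stage 3 → stage 5, stage 1 must precede stage 5 in every valid ordering.
So no valid ordering can have stage 5 before stage 1.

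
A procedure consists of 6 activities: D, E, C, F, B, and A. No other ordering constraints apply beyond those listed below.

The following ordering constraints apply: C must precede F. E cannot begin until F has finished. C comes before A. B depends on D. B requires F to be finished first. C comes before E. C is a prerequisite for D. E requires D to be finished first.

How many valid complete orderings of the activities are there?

20

C is the only activity with nothing required before it, so every ordering starts there.
Systematically extending each partial ordering one activity at a time and counting, there are 20 complete orderings.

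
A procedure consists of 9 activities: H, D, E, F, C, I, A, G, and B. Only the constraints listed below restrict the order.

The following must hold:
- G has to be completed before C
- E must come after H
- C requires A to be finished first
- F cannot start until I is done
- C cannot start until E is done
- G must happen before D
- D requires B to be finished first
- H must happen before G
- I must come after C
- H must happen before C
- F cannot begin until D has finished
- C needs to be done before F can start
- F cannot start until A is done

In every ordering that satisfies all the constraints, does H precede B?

Nothing in the constraints links H and B; they are unordered relative to each other.
So H can come before B or after — it is not forced.

No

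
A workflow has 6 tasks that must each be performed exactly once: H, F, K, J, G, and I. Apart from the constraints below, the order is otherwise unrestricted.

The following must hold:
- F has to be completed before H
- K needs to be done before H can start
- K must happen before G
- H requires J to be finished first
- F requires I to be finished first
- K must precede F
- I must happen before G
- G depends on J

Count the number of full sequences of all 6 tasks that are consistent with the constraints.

22

3 tasks have no prerequisites (K, J, I), so any of them could come first.
Enumerating by repeatedly choosing an available task (one whose prerequisites are all placed) gives 22 distinct complete orderings.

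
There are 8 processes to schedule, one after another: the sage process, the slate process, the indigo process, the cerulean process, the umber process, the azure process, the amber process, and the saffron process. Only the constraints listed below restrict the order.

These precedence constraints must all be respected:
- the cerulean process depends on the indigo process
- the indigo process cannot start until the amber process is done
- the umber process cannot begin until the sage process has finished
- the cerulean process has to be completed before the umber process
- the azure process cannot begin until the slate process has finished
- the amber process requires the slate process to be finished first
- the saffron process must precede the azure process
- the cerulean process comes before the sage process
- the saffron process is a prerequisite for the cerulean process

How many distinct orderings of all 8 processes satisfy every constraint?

21

2 processes have no prerequisites (the slate process, the saffron process), so any of them could come first.
Counting all ways to extend the partial order to a total order gives 21.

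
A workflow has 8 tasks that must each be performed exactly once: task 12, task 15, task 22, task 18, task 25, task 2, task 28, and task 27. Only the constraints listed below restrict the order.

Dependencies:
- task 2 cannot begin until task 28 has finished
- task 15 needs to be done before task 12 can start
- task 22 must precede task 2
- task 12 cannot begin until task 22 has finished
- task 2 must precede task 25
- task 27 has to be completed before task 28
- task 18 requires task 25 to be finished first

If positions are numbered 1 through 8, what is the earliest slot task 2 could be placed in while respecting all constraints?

4

Working backwards through the constraints from task 2, its full set of required predecessors is task 22, task 28, task 27 — 3 of them.
With 3 mandatory predecessors, the earliest task 2 can sit is position 3+1 = 4, and placing just those 3 first achieves it.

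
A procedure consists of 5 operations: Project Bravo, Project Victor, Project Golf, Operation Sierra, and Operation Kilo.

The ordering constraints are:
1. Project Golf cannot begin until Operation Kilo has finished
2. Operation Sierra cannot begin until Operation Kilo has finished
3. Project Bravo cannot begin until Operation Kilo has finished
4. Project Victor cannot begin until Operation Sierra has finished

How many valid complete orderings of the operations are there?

12

Only Operation Kilo has no prerequisites, so it must go first.
Systematically extending each partial ordering one operation at a time and counting, there are 12 complete orderings.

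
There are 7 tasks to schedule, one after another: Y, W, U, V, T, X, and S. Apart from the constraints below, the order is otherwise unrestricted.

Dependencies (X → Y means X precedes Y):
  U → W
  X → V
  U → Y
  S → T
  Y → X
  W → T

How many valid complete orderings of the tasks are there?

2 tasks have no prerequisites (U, S), so any of them could come first.
Counting all ways to extend the partial order to a total order gives 50.

50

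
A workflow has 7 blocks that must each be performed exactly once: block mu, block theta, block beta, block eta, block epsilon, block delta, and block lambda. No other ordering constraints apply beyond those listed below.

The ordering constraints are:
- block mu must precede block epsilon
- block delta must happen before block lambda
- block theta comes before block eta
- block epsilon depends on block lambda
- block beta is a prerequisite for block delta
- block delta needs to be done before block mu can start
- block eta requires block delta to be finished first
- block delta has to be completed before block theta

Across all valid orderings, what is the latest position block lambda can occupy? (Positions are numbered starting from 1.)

The only block forced after block lambda (directly or by a chain) is block epsilon.
With 1 mandatory successor out of 7 blocks total, the latest slot for block lambda is 7−1 = 6, and it's reachable by doing all non-successors before block lambda.

6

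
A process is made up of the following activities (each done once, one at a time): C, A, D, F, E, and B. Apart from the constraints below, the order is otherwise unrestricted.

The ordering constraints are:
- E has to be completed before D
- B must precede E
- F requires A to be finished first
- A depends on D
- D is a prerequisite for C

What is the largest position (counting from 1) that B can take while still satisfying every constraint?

The activities that are forced after B, directly or by a chain of constraints, are C, A, D, F, E. That's 5 activities.
With 5 mandatory successors out of 6 activities total, the latest slot for B is 6−5 = 1, and it's reachable by doing all non-successors before B.

1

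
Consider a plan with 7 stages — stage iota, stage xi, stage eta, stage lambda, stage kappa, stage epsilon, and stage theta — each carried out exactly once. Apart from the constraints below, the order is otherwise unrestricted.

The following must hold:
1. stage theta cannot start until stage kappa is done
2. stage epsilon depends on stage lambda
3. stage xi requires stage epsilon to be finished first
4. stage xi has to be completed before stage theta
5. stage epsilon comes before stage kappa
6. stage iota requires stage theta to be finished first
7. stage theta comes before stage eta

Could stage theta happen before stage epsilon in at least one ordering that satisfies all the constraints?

No

The constraints give a chain stage epsilon → stage xi → stage theta, which forces stage epsilon before stage theta.
So no valid ordering can have stage theta before stage epsilon.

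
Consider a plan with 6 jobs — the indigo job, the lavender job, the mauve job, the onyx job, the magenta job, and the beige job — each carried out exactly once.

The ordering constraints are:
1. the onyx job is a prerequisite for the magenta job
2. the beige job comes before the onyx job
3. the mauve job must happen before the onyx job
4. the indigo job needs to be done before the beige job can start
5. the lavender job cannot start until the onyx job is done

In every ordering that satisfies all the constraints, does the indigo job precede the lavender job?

Yes

There is a constraint chain the indigo job → the beige job → the onyx job → the lavender job.
That forces the indigo job before the lavender job in every valid schedule.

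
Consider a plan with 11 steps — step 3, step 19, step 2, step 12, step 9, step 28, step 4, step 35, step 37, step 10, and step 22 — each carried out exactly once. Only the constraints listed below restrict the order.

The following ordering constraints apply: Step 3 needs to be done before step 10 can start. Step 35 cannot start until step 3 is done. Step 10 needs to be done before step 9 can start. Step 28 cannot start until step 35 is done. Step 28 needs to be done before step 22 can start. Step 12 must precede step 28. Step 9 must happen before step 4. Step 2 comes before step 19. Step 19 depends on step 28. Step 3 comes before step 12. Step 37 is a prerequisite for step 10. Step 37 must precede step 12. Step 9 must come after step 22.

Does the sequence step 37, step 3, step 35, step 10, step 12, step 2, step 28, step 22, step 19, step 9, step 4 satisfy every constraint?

Yes

Every stated constraint is respected: step 10 sits at position 4, ahead of step 9 at position 10, and each of the other listed pairs likewise has the predecessor earlier in the sequence.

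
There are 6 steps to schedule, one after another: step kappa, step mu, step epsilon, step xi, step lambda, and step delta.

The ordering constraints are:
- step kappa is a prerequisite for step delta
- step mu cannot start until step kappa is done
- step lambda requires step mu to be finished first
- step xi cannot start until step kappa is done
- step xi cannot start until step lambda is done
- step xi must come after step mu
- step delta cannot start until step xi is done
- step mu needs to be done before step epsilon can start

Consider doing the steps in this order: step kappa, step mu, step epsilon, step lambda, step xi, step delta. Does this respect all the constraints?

Checking each listed constraint against this order: for instance, step kappa is in position 1 and step delta in position 6, so that constraint holds — and the remaining constraints check out the same way.

Yes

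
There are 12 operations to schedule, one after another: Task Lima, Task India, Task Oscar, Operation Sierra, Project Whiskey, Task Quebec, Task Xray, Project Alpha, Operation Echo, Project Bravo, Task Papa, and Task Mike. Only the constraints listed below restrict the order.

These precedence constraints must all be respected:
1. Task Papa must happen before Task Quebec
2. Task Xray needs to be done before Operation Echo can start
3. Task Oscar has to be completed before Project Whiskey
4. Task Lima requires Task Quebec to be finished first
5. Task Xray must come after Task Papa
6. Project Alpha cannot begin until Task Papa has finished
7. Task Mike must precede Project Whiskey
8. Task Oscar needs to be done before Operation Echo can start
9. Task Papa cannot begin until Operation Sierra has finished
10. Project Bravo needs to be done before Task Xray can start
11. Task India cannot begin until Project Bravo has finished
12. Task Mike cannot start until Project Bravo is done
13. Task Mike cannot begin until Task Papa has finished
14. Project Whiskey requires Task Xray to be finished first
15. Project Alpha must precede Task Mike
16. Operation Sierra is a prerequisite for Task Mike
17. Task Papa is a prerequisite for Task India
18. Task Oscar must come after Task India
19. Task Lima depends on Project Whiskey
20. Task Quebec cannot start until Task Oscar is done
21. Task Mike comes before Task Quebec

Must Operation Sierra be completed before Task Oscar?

Chaining the stated constraints: Operation Sierra → Task Papa → Task India → Task Oscar.
So Operation Sierra must precede Task Oscar in any valid ordering.

Yes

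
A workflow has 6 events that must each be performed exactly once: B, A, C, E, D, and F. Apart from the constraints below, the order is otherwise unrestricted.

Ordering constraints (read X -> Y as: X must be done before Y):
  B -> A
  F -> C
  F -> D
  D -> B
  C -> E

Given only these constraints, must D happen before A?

Yes

There is a constraint chain D → B → A.
So D must precede A in any valid ordering.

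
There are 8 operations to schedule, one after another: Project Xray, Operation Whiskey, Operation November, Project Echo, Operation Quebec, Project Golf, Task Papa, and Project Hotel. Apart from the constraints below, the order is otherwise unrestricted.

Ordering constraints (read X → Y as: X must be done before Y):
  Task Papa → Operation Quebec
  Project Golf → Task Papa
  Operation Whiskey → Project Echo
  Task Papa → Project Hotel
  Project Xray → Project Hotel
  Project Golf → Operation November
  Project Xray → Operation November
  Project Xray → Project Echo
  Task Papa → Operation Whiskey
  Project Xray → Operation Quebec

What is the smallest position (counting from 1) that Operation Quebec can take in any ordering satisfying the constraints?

4

The operations that are forced before Operation Quebec, directly or transitively, are Project Xray, Project Golf, Task Papa. That's 3 operations.
So at minimum 3 operations come before Operation Quebec, putting Operation Quebec no earlier than position 4. That position is achievable by scheduling exactly those predecessors first.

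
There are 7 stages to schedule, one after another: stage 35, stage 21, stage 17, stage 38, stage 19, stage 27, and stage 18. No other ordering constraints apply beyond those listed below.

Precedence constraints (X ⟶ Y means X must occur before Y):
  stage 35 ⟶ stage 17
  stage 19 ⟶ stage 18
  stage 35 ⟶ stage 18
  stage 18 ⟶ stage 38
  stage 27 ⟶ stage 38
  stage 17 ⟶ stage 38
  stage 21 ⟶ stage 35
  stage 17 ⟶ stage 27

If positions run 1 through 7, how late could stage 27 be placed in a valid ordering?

6

Following the constraints forward from stage 27, its only required successor is stage 38.
So at least 1 stage follows stage 27, putting stage 27 no later than position 6. That position is achievable by scheduling everything else first.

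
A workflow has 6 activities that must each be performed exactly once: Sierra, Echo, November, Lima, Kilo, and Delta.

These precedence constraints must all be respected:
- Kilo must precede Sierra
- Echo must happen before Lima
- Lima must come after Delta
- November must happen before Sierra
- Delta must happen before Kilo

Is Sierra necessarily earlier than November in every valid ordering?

There is a chain November → Sierra, which puts November before Sierra.
So Sierra never precedes November.

No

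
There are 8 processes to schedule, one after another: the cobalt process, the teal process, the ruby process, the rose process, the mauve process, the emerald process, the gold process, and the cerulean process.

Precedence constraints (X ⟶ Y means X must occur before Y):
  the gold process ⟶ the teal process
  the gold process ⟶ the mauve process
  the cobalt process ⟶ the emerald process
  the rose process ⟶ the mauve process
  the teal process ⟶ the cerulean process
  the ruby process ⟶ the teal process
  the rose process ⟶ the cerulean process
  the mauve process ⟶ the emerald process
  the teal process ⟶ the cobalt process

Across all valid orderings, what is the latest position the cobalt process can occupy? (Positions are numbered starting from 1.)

The only process forced after the cobalt process (directly or by a chain) is the emerald process.
With 1 mandatory successor out of 8 processes total, the latest slot for the cobalt process is 8−1 = 7, and it's reachable by doing all non-successors before the cobalt process.

7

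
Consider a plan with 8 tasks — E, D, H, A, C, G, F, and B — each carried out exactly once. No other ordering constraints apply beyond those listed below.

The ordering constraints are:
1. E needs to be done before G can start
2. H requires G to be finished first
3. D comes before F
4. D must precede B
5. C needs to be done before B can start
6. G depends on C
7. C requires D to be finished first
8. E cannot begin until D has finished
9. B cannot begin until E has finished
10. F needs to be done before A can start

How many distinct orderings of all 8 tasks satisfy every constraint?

Only D has no prerequisites, so it must go first.
Systematically extending each partial ordering one task at a time and counting, there are 126 complete orderings.

126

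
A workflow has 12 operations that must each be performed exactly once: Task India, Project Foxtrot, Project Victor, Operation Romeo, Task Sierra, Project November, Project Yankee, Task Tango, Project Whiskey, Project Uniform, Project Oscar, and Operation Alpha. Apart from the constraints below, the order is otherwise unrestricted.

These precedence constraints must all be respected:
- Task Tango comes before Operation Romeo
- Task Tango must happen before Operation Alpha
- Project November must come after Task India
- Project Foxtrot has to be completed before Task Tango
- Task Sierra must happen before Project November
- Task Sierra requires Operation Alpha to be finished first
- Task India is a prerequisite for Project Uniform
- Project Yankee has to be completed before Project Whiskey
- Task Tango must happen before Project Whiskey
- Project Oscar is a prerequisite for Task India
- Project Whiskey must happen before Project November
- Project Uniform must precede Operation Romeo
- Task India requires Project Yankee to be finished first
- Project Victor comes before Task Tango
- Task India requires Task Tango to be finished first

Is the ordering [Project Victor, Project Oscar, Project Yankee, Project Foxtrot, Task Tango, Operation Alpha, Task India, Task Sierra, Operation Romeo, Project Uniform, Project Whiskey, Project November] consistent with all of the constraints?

In the proposed order, Operation Romeo appears before Project Uniform.
That contradicts the constraint that Project Uniform must precede Operation Romeo.

No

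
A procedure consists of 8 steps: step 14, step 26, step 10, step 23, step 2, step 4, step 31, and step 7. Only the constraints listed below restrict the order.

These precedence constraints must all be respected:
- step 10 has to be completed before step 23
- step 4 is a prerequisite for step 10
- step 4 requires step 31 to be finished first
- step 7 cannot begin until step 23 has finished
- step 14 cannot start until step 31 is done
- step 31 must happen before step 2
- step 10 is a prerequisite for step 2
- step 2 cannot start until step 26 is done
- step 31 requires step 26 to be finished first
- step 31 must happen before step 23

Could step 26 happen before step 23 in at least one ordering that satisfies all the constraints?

Yes

Every valid ordering already has step 26 before step 23 (the constraints require it), so in particular at least one does.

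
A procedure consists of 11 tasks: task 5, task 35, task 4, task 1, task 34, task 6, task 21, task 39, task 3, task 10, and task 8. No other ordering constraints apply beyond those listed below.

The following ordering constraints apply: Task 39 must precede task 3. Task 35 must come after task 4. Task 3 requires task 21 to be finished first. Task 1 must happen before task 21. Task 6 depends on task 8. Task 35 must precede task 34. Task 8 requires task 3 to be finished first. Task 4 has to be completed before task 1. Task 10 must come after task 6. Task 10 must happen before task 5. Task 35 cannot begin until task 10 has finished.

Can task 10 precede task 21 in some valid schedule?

No

There is a dependency chain task 21 → task 3 → task 8 → task 6 → task 10, so task 10 always comes after task 21.
So no valid ordering can have task 10 before task 21.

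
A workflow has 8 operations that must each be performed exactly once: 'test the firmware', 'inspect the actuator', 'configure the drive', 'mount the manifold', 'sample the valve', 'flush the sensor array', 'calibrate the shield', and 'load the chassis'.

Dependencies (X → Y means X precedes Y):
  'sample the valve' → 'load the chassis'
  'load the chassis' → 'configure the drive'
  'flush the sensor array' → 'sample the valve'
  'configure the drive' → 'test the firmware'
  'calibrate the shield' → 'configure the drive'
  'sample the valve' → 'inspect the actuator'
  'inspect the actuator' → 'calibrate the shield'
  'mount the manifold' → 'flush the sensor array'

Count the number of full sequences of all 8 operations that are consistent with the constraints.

'mount the manifold' is the only operation with nothing required before it, so every ordering starts there.
Enumerating by repeatedly choosing an available operation (one whose prerequisites are all placed) gives 3 distinct complete orderings.

3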